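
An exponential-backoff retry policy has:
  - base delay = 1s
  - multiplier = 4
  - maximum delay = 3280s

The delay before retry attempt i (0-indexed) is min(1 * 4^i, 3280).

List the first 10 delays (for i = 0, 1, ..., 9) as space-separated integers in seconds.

Answer: 1 4 16 64 256 1024 3280 3280 3280 3280

Derivation:
Computing each delay:
  i=0: min(1*4^0, 3280) = 1
  i=1: min(1*4^1, 3280) = 4
  i=2: min(1*4^2, 3280) = 16
  i=3: min(1*4^3, 3280) = 64
  i=4: min(1*4^4, 3280) = 256
  i=5: min(1*4^5, 3280) = 1024
  i=6: min(1*4^6, 3280) = 3280
  i=7: min(1*4^7, 3280) = 3280
  i=8: min(1*4^8, 3280) = 3280
  i=9: min(1*4^9, 3280) = 3280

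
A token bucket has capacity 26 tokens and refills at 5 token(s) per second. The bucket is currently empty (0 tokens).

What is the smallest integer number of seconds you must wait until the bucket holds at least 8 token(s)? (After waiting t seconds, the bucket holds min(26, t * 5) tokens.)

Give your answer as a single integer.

Need t * 5 >= 8, so t >= 8/5.
Smallest integer t = ceil(8/5) = 2.

Answer: 2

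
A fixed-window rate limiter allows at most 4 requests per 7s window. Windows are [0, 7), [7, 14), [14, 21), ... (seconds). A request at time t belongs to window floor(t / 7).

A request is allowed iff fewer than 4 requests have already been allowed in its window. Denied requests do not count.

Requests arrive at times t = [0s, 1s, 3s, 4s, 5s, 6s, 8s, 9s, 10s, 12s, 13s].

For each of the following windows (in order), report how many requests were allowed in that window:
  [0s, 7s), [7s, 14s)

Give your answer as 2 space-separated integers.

Answer: 4 4

Derivation:
Processing requests:
  req#1 t=0s (window 0): ALLOW
  req#2 t=1s (window 0): ALLOW
  req#3 t=3s (window 0): ALLOW
  req#4 t=4s (window 0): ALLOW
  req#5 t=5s (window 0): DENY
  req#6 t=6s (window 0): DENY
  req#7 t=8s (window 1): ALLOW
  req#8 t=9s (window 1): ALLOW
  req#9 t=10s (window 1): ALLOW
  req#10 t=12s (window 1): ALLOW
  req#11 t=13s (window 1): DENY

Allowed counts by window: 4 4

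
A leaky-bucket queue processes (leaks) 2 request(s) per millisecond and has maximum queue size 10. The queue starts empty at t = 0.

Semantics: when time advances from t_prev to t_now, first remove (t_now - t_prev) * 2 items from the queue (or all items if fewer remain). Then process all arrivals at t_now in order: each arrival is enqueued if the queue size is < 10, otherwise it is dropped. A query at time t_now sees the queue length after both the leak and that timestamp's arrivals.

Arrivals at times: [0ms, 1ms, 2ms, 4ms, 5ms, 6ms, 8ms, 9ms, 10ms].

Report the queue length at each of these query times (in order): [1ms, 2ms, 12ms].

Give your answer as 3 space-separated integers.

Queue lengths at query times:
  query t=1ms: backlog = 1
  query t=2ms: backlog = 1
  query t=12ms: backlog = 0

Answer: 1 1 0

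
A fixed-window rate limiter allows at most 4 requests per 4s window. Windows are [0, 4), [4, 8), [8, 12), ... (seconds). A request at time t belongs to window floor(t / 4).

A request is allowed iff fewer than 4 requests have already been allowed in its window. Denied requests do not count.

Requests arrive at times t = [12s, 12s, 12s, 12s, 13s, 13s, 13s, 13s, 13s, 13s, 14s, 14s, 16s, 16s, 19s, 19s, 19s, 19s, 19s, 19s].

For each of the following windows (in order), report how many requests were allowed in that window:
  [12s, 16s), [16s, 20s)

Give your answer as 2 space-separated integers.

Answer: 4 4

Derivation:
Processing requests:
  req#1 t=12s (window 3): ALLOW
  req#2 t=12s (window 3): ALLOW
  req#3 t=12s (window 3): ALLOW
  req#4 t=12s (window 3): ALLOW
  req#5 t=13s (window 3): DENY
  req#6 t=13s (window 3): DENY
  req#7 t=13s (window 3): DENY
  req#8 t=13s (window 3): DENY
  req#9 t=13s (window 3): DENY
  req#10 t=13s (window 3): DENY
  req#11 t=14s (window 3): DENY
  req#12 t=14s (window 3): DENY
  req#13 t=16s (window 4): ALLOW
  req#14 t=16s (window 4): ALLOW
  req#15 t=19s (window 4): ALLOW
  req#16 t=19s (window 4): ALLOW
  req#17 t=19s (window 4): DENY
  req#18 t=19s (window 4): DENY
  req#19 t=19s (window 4): DENY
  req#20 t=19s (window 4): DENY

Allowed counts by window: 4 4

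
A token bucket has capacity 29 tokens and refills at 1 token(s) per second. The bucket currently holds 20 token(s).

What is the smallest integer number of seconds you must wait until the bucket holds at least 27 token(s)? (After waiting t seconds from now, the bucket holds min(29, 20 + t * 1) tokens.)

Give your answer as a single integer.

Need 20 + t * 1 >= 27, so t >= 7/1.
Smallest integer t = ceil(7/1) = 7.

Answer: 7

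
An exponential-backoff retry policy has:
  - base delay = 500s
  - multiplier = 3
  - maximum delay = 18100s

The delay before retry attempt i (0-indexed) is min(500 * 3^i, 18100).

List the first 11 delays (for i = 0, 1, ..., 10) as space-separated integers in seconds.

Answer: 500 1500 4500 13500 18100 18100 18100 18100 18100 18100 18100

Derivation:
Computing each delay:
  i=0: min(500*3^0, 18100) = 500
  i=1: min(500*3^1, 18100) = 1500
  i=2: min(500*3^2, 18100) = 4500
  i=3: min(500*3^3, 18100) = 13500
  i=4: min(500*3^4, 18100) = 18100
  i=5: min(500*3^5, 18100) = 18100
  i=6: min(500*3^6, 18100) = 18100
  i=7: min(500*3^7, 18100) = 18100
  i=8: min(500*3^8, 18100) = 18100
  i=9: min(500*3^9, 18100) = 18100
  i=10: min(500*3^10, 18100) = 18100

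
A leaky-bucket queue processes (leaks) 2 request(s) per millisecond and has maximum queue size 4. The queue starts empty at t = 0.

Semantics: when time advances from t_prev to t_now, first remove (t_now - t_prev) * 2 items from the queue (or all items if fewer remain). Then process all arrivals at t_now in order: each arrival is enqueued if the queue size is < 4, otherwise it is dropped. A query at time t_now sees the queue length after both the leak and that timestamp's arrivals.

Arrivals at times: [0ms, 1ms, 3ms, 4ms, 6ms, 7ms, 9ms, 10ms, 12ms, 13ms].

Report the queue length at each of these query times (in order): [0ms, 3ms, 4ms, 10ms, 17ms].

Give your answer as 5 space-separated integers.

Answer: 1 1 1 1 0

Derivation:
Queue lengths at query times:
  query t=0ms: backlog = 1
  query t=3ms: backlog = 1
  query t=4ms: backlog = 1
  query t=10ms: backlog = 1
  query t=17ms: backlog = 0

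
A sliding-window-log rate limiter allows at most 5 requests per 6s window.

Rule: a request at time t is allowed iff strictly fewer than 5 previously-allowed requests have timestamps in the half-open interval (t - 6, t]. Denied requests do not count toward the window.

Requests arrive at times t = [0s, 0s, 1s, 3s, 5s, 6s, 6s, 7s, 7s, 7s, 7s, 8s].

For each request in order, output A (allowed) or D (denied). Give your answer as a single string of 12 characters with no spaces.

Answer: AAAAAAAADDDD

Derivation:
Tracking allowed requests in the window:
  req#1 t=0s: ALLOW
  req#2 t=0s: ALLOW
  req#3 t=1s: ALLOW
  req#4 t=3s: ALLOW
  req#5 t=5s: ALLOW
  req#6 t=6s: ALLOW
  req#7 t=6s: ALLOW
  req#8 t=7s: ALLOW
  req#9 t=7s: DENY
  req#10 t=7s: DENY
  req#11 t=7s: DENY
  req#12 t=8s: DENY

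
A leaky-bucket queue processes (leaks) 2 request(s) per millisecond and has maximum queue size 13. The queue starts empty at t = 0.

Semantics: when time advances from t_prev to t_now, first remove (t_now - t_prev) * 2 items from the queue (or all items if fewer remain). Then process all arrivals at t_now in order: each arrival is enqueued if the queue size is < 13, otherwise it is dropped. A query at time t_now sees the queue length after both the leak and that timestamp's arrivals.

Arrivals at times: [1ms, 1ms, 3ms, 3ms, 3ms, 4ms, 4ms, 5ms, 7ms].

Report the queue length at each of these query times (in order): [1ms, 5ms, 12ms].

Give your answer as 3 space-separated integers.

Answer: 2 2 0

Derivation:
Queue lengths at query times:
  query t=1ms: backlog = 2
  query t=5ms: backlog = 2
  query t=12ms: backlog = 0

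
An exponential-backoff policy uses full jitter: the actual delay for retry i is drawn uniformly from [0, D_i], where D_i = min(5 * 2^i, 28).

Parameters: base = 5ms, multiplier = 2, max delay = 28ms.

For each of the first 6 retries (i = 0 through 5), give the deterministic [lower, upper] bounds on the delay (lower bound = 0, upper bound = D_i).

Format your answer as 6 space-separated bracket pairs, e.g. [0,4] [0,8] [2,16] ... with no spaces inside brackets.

Computing bounds per retry:
  i=0: D_i=min(5*2^0,28)=5, bounds=[0,5]
  i=1: D_i=min(5*2^1,28)=10, bounds=[0,10]
  i=2: D_i=min(5*2^2,28)=20, bounds=[0,20]
  i=3: D_i=min(5*2^3,28)=28, bounds=[0,28]
  i=4: D_i=min(5*2^4,28)=28, bounds=[0,28]
  i=5: D_i=min(5*2^5,28)=28, bounds=[0,28]

Answer: [0,5] [0,10] [0,20] [0,28] [0,28] [0,28]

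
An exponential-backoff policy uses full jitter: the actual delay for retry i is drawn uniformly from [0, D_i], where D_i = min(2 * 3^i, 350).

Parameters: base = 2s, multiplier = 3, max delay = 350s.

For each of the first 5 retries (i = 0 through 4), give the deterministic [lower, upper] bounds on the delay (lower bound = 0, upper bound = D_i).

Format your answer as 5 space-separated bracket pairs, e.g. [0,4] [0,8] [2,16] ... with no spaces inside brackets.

Computing bounds per retry:
  i=0: D_i=min(2*3^0,350)=2, bounds=[0,2]
  i=1: D_i=min(2*3^1,350)=6, bounds=[0,6]
  i=2: D_i=min(2*3^2,350)=18, bounds=[0,18]
  i=3: D_i=min(2*3^3,350)=54, bounds=[0,54]
  i=4: D_i=min(2*3^4,350)=162, bounds=[0,162]

Answer: [0,2] [0,6] [0,18] [0,54] [0,162]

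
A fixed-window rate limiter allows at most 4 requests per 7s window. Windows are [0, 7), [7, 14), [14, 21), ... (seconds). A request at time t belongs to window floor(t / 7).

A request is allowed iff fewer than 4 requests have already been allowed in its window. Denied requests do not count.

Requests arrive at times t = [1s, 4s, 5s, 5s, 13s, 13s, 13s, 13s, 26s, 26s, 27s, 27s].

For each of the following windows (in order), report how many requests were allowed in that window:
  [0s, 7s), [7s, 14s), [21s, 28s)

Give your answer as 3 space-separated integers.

Processing requests:
  req#1 t=1s (window 0): ALLOW
  req#2 t=4s (window 0): ALLOW
  req#3 t=5s (window 0): ALLOW
  req#4 t=5s (window 0): ALLOW
  req#5 t=13s (window 1): ALLOW
  req#6 t=13s (window 1): ALLOW
  req#7 t=13s (window 1): ALLOW
  req#8 t=13s (window 1): ALLOW
  req#9 t=26s (window 3): ALLOW
  req#10 t=26s (window 3): ALLOW
  req#11 t=27s (window 3): ALLOW
  req#12 t=27s (window 3): ALLOW

Allowed counts by window: 4 4 4

Answer: 4 4 4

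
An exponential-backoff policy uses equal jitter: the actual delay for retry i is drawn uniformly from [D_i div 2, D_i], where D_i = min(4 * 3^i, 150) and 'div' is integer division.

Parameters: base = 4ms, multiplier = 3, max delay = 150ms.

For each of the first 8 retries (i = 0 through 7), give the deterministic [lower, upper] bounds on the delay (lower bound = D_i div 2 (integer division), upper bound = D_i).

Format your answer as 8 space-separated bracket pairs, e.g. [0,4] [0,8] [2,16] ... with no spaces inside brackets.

Answer: [2,4] [6,12] [18,36] [54,108] [75,150] [75,150] [75,150] [75,150]

Derivation:
Computing bounds per retry:
  i=0: D_i=min(4*3^0,150)=4, bounds=[2,4]
  i=1: D_i=min(4*3^1,150)=12, bounds=[6,12]
  i=2: D_i=min(4*3^2,150)=36, bounds=[18,36]
  i=3: D_i=min(4*3^3,150)=108, bounds=[54,108]
  i=4: D_i=min(4*3^4,150)=150, bounds=[75,150]
  i=5: D_i=min(4*3^5,150)=150, bounds=[75,150]
  i=6: D_i=min(4*3^6,150)=150, bounds=[75,150]
  i=7: D_i=min(4*3^7,150)=150, bounds=[75,150]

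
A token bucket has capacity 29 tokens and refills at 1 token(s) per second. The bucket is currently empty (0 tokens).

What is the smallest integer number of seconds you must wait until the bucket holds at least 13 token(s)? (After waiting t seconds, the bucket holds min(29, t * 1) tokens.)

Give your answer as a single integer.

Need t * 1 >= 13, so t >= 13/1.
Smallest integer t = ceil(13/1) = 13.

Answer: 13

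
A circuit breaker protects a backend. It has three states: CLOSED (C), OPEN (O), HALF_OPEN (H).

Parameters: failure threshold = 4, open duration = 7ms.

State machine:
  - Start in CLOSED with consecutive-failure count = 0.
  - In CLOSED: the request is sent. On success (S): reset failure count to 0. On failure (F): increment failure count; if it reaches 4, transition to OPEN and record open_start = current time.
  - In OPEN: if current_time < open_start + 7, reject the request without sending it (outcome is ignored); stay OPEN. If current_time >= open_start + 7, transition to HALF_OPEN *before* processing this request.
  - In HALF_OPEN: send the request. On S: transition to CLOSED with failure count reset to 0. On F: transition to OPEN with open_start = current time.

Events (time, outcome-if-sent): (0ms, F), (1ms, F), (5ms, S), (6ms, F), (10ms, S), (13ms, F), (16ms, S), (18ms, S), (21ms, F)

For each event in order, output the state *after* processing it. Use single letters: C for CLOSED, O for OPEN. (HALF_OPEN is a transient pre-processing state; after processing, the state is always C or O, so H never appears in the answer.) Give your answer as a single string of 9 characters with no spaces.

Answer: CCCCCCCCC

Derivation:
State after each event:
  event#1 t=0ms outcome=F: state=CLOSED
  event#2 t=1ms outcome=F: state=CLOSED
  event#3 t=5ms outcome=S: state=CLOSED
  event#4 t=6ms outcome=F: state=CLOSED
  event#5 t=10ms outcome=S: state=CLOSED
  event#6 t=13ms outcome=F: state=CLOSED
  event#7 t=16ms outcome=S: state=CLOSED
  event#8 t=18ms outcome=S: state=CLOSED
  event#9 t=21ms outcome=F: state=CLOSED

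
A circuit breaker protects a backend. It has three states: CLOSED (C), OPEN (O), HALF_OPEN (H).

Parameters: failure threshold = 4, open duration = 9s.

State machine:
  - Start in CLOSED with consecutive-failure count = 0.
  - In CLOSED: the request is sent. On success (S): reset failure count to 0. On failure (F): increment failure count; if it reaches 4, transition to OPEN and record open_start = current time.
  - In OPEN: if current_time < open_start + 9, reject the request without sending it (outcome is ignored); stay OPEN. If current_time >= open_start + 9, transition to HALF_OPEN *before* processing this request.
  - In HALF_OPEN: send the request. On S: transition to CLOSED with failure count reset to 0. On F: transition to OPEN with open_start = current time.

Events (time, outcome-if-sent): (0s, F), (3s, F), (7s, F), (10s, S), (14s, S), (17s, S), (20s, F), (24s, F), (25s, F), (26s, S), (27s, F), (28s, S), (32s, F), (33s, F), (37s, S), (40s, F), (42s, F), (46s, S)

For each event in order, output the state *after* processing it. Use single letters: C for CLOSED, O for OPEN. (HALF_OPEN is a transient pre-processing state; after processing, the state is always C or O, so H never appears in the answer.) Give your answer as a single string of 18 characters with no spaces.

State after each event:
  event#1 t=0s outcome=F: state=CLOSED
  event#2 t=3s outcome=F: state=CLOSED
  event#3 t=7s outcome=F: state=CLOSED
  event#4 t=10s outcome=S: state=CLOSED
  event#5 t=14s outcome=S: state=CLOSED
  event#6 t=17s outcome=S: state=CLOSED
  event#7 t=20s outcome=F: state=CLOSED
  event#8 t=24s outcome=F: state=CLOSED
  event#9 t=25s outcome=F: state=CLOSED
  event#10 t=26s outcome=S: state=CLOSED
  event#11 t=27s outcome=F: state=CLOSED
  event#12 t=28s outcome=S: state=CLOSED
  event#13 t=32s outcome=F: state=CLOSED
  event#14 t=33s outcome=F: state=CLOSED
  event#15 t=37s outcome=S: state=CLOSED
  event#16 t=40s outcome=F: state=CLOSED
  event#17 t=42s outcome=F: state=CLOSED
  event#18 t=46s outcome=S: state=CLOSED

Answer: CCCCCCCCCCCCCCCCCC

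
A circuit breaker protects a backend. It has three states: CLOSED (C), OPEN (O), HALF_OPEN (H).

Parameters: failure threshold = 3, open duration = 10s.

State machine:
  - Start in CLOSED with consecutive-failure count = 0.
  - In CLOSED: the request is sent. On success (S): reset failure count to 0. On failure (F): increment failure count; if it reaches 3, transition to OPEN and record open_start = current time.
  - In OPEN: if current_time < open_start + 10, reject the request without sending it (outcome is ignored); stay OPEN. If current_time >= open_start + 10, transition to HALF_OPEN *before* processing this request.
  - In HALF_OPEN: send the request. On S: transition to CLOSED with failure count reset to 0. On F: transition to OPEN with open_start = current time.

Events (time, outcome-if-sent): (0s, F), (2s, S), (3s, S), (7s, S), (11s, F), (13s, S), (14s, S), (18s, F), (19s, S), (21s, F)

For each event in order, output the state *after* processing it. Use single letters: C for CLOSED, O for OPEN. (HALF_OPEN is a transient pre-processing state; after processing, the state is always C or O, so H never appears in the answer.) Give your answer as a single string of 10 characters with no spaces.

State after each event:
  event#1 t=0s outcome=F: state=CLOSED
  event#2 t=2s outcome=S: state=CLOSED
  event#3 t=3s outcome=S: state=CLOSED
  event#4 t=7s outcome=S: state=CLOSED
  event#5 t=11s outcome=F: state=CLOSED
  event#6 t=13s outcome=S: state=CLOSED
  event#7 t=14s outcome=S: state=CLOSED
  event#8 t=18s outcome=F: state=CLOSED
  event#9 t=19s outcome=S: state=CLOSED
  event#10 t=21s outcome=F: state=CLOSED

Answer: CCCCCCCCCC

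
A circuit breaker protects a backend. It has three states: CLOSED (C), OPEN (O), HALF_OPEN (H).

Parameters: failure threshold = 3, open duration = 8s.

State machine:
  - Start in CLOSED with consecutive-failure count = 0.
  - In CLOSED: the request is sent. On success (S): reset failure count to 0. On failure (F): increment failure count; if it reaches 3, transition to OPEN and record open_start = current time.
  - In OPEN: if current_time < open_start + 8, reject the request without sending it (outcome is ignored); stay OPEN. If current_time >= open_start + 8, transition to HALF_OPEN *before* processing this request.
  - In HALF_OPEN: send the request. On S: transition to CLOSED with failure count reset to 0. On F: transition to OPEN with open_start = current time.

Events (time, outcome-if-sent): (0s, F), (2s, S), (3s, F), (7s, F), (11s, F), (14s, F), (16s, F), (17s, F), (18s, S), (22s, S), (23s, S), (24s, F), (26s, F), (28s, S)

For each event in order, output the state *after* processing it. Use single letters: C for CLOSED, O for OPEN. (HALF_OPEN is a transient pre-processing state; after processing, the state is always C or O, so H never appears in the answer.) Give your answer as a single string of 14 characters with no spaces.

State after each event:
  event#1 t=0s outcome=F: state=CLOSED
  event#2 t=2s outcome=S: state=CLOSED
  event#3 t=3s outcome=F: state=CLOSED
  event#4 t=7s outcome=F: state=CLOSED
  event#5 t=11s outcome=F: state=OPEN
  event#6 t=14s outcome=F: state=OPEN
  event#7 t=16s outcome=F: state=OPEN
  event#8 t=17s outcome=F: state=OPEN
  event#9 t=18s outcome=S: state=OPEN
  event#10 t=22s outcome=S: state=CLOSED
  event#11 t=23s outcome=S: state=CLOSED
  event#12 t=24s outcome=F: state=CLOSED
  event#13 t=26s outcome=F: state=CLOSED
  event#14 t=28s outcome=S: state=CLOSED

Answer: CCCCOOOOOCCCCC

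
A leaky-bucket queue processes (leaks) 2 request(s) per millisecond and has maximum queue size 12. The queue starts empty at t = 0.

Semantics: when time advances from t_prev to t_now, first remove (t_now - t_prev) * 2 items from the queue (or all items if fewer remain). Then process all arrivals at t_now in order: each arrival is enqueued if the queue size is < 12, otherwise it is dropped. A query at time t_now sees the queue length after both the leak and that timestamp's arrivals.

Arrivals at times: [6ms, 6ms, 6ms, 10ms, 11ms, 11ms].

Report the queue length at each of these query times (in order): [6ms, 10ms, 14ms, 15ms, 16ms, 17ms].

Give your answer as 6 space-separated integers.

Answer: 3 1 0 0 0 0

Derivation:
Queue lengths at query times:
  query t=6ms: backlog = 3
  query t=10ms: backlog = 1
  query t=14ms: backlog = 0
  query t=15ms: backlog = 0
  query t=16ms: backlog = 0
  query t=17ms: backlog = 0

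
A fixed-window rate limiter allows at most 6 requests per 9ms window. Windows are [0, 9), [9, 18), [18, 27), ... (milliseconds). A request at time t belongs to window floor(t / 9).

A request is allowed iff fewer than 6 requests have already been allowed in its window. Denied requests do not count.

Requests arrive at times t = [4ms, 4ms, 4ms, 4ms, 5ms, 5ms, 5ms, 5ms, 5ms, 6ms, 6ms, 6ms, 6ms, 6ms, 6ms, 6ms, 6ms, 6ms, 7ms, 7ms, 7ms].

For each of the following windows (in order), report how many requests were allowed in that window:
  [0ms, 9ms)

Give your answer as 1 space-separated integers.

Processing requests:
  req#1 t=4ms (window 0): ALLOW
  req#2 t=4ms (window 0): ALLOW
  req#3 t=4ms (window 0): ALLOW
  req#4 t=4ms (window 0): ALLOW
  req#5 t=5ms (window 0): ALLOW
  req#6 t=5ms (window 0): ALLOW
  req#7 t=5ms (window 0): DENY
  req#8 t=5ms (window 0): DENY
  req#9 t=5ms (window 0): DENY
  req#10 t=6ms (window 0): DENY
  req#11 t=6ms (window 0): DENY
  req#12 t=6ms (window 0): DENY
  req#13 t=6ms (window 0): DENY
  req#14 t=6ms (window 0): DENY
  req#15 t=6ms (window 0): DENY
  req#16 t=6ms (window 0): DENY
  req#17 t=6ms (window 0): DENY
  req#18 t=6ms (window 0): DENY
  req#19 t=7ms (window 0): DENY
  req#20 t=7ms (window 0): DENY
  req#21 t=7ms (window 0): DENY

Allowed counts by window: 6

Answer: 6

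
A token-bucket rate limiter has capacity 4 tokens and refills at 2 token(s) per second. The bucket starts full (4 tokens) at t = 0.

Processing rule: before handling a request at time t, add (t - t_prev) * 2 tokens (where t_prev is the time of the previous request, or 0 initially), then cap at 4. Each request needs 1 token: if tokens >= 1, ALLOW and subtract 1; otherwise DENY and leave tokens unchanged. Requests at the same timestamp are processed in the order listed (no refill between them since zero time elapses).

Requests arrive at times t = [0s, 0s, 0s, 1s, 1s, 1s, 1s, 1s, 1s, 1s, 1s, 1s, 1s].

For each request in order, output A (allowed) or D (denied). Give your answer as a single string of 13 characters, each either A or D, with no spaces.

Answer: AAAAAADDDDDDD

Derivation:
Simulating step by step:
  req#1 t=0s: ALLOW
  req#2 t=0s: ALLOW
  req#3 t=0s: ALLOW
  req#4 t=1s: ALLOW
  req#5 t=1s: ALLOW
  req#6 t=1s: ALLOW
  req#7 t=1s: DENY
  req#8 t=1s: DENY
  req#9 t=1s: DENY
  req#10 t=1s: DENY
  req#11 t=1s: DENY
  req#12 t=1s: DENY
  req#13 t=1s: DENY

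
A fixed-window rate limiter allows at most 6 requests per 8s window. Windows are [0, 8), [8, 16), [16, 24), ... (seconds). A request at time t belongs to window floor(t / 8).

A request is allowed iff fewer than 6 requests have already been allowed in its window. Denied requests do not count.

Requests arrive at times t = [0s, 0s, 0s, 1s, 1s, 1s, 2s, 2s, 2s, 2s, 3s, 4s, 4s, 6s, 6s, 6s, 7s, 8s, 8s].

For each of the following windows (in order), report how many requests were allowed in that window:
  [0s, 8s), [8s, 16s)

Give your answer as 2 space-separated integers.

Processing requests:
  req#1 t=0s (window 0): ALLOW
  req#2 t=0s (window 0): ALLOW
  req#3 t=0s (window 0): ALLOW
  req#4 t=1s (window 0): ALLOW
  req#5 t=1s (window 0): ALLOW
  req#6 t=1s (window 0): ALLOW
  req#7 t=2s (window 0): DENY
  req#8 t=2s (window 0): DENY
  req#9 t=2s (window 0): DENY
  req#10 t=2s (window 0): DENY
  req#11 t=3s (window 0): DENY
  req#12 t=4s (window 0): DENY
  req#13 t=4s (window 0): DENY
  req#14 t=6s (window 0): DENY
  req#15 t=6s (window 0): DENY
  req#16 t=6s (window 0): DENY
  req#17 t=7s (window 0): DENY
  req#18 t=8s (window 1): ALLOW
  req#19 t=8s (window 1): ALLOW

Allowed counts by window: 6 2

Answer: 6 2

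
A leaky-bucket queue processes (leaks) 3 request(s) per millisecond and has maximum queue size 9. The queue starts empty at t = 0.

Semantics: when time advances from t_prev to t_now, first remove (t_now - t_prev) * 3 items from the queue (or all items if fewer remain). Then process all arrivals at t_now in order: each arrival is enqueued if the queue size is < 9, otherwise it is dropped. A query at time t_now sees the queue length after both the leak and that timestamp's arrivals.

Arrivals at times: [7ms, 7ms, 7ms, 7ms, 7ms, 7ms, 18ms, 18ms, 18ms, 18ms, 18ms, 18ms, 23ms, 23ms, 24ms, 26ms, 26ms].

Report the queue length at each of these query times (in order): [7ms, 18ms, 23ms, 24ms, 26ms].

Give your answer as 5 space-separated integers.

Answer: 6 6 2 1 2

Derivation:
Queue lengths at query times:
  query t=7ms: backlog = 6
  query t=18ms: backlog = 6
  query t=23ms: backlog = 2
  query t=24ms: backlog = 1
  query t=26ms: backlog = 2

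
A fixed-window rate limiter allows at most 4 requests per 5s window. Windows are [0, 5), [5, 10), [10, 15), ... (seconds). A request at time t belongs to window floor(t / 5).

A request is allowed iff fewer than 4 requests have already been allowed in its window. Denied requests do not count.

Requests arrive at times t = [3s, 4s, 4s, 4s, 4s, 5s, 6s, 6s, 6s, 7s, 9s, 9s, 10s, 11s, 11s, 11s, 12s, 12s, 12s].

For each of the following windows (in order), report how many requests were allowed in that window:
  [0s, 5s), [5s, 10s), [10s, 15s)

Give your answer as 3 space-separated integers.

Answer: 4 4 4

Derivation:
Processing requests:
  req#1 t=3s (window 0): ALLOW
  req#2 t=4s (window 0): ALLOW
  req#3 t=4s (window 0): ALLOW
  req#4 t=4s (window 0): ALLOW
  req#5 t=4s (window 0): DENY
  req#6 t=5s (window 1): ALLOW
  req#7 t=6s (window 1): ALLOW
  req#8 t=6s (window 1): ALLOW
  req#9 t=6s (window 1): ALLOW
  req#10 t=7s (window 1): DENY
  req#11 t=9s (window 1): DENY
  req#12 t=9s (window 1): DENY
  req#13 t=10s (window 2): ALLOW
  req#14 t=11s (window 2): ALLOW
  req#15 t=11s (window 2): ALLOW
  req#16 t=11s (window 2): ALLOW
  req#17 t=12s (window 2): DENY
  req#18 t=12s (window 2): DENY
  req#19 t=12s (window 2): DENY

Allowed counts by window: 4 4 4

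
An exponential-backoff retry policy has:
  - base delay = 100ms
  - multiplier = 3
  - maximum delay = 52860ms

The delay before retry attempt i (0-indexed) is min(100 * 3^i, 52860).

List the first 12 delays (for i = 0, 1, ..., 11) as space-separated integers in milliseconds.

Computing each delay:
  i=0: min(100*3^0, 52860) = 100
  i=1: min(100*3^1, 52860) = 300
  i=2: min(100*3^2, 52860) = 900
  i=3: min(100*3^3, 52860) = 2700
  i=4: min(100*3^4, 52860) = 8100
  i=5: min(100*3^5, 52860) = 24300
  i=6: min(100*3^6, 52860) = 52860
  i=7: min(100*3^7, 52860) = 52860
  i=8: min(100*3^8, 52860) = 52860
  i=9: min(100*3^9, 52860) = 52860
  i=10: min(100*3^10, 52860) = 52860
  i=11: min(100*3^11, 52860) = 52860

Answer: 100 300 900 2700 8100 24300 52860 52860 52860 52860 52860 52860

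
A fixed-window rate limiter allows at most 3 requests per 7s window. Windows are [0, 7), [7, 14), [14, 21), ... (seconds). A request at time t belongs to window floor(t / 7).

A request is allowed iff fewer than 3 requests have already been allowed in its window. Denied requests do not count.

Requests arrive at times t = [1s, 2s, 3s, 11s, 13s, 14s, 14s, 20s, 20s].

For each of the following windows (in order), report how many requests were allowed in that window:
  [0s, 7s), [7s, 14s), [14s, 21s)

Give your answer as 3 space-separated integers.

Processing requests:
  req#1 t=1s (window 0): ALLOW
  req#2 t=2s (window 0): ALLOW
  req#3 t=3s (window 0): ALLOW
  req#4 t=11s (window 1): ALLOW
  req#5 t=13s (window 1): ALLOW
  req#6 t=14s (window 2): ALLOW
  req#7 t=14s (window 2): ALLOW
  req#8 t=20s (window 2): ALLOW
  req#9 t=20s (window 2): DENY

Allowed counts by window: 3 2 3

Answer: 3 2 3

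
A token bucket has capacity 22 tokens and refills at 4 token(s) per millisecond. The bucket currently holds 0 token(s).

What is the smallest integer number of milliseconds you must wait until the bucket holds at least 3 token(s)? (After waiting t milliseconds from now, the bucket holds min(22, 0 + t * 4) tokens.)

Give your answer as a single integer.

Need 0 + t * 4 >= 3, so t >= 3/4.
Smallest integer t = ceil(3/4) = 1.

Answer: 1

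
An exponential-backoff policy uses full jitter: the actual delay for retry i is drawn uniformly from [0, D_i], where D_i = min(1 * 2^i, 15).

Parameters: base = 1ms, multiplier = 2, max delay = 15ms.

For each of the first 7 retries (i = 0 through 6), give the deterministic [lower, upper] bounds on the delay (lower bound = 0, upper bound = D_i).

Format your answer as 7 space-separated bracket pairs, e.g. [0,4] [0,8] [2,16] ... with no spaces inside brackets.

Computing bounds per retry:
  i=0: D_i=min(1*2^0,15)=1, bounds=[0,1]
  i=1: D_i=min(1*2^1,15)=2, bounds=[0,2]
  i=2: D_i=min(1*2^2,15)=4, bounds=[0,4]
  i=3: D_i=min(1*2^3,15)=8, bounds=[0,8]
  i=4: D_i=min(1*2^4,15)=15, bounds=[0,15]
  i=5: D_i=min(1*2^5,15)=15, bounds=[0,15]
  i=6: D_i=min(1*2^6,15)=15, bounds=[0,15]

Answer: [0,1] [0,2] [0,4] [0,8] [0,15] [0,15] [0,15]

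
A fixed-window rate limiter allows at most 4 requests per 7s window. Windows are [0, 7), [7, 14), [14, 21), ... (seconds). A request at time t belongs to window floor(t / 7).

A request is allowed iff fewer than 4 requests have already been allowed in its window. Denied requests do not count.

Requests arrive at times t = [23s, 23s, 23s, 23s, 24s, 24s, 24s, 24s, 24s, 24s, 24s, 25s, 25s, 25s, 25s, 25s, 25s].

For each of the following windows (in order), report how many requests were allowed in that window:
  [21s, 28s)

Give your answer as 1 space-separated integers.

Answer: 4

Derivation:
Processing requests:
  req#1 t=23s (window 3): ALLOW
  req#2 t=23s (window 3): ALLOW
  req#3 t=23s (window 3): ALLOW
  req#4 t=23s (window 3): ALLOW
  req#5 t=24s (window 3): DENY
  req#6 t=24s (window 3): DENY
  req#7 t=24s (window 3): DENY
  req#8 t=24s (window 3): DENY
  req#9 t=24s (window 3): DENY
  req#10 t=24s (window 3): DENY
  req#11 t=24s (window 3): DENY
  req#12 t=25s (window 3): DENY
  req#13 t=25s (window 3): DENY
  req#14 t=25s (window 3): DENY
  req#15 t=25s (window 3): DENY
  req#16 t=25s (window 3): DENY
  req#17 t=25s (window 3): DENY

Allowed counts by window: 4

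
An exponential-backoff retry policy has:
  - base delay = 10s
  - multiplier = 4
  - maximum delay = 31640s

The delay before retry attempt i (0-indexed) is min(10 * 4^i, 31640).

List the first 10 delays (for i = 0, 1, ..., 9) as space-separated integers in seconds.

Computing each delay:
  i=0: min(10*4^0, 31640) = 10
  i=1: min(10*4^1, 31640) = 40
  i=2: min(10*4^2, 31640) = 160
  i=3: min(10*4^3, 31640) = 640
  i=4: min(10*4^4, 31640) = 2560
  i=5: min(10*4^5, 31640) = 10240
  i=6: min(10*4^6, 31640) = 31640
  i=7: min(10*4^7, 31640) = 31640
  i=8: min(10*4^8, 31640) = 31640
  i=9: min(10*4^9, 31640) = 31640

Answer: 10 40 160 640 2560 10240 31640 31640 31640 31640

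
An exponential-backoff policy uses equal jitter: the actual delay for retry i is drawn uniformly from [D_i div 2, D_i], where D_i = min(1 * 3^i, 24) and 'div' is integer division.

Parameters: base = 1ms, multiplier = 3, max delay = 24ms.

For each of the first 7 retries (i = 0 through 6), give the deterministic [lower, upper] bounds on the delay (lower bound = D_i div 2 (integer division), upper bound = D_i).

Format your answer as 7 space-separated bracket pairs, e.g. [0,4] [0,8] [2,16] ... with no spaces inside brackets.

Computing bounds per retry:
  i=0: D_i=min(1*3^0,24)=1, bounds=[0,1]
  i=1: D_i=min(1*3^1,24)=3, bounds=[1,3]
  i=2: D_i=min(1*3^2,24)=9, bounds=[4,9]
  i=3: D_i=min(1*3^3,24)=24, bounds=[12,24]
  i=4: D_i=min(1*3^4,24)=24, bounds=[12,24]
  i=5: D_i=min(1*3^5,24)=24, bounds=[12,24]
  i=6: D_i=min(1*3^6,24)=24, bounds=[12,24]

Answer: [0,1] [1,3] [4,9] [12,24] [12,24] [12,24] [12,24]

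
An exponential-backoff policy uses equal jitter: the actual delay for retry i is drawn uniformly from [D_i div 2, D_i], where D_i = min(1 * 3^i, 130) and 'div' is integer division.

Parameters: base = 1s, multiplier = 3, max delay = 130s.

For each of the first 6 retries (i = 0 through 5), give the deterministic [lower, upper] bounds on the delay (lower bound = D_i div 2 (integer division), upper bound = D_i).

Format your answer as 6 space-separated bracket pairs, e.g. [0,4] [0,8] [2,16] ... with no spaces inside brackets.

Answer: [0,1] [1,3] [4,9] [13,27] [40,81] [65,130]

Derivation:
Computing bounds per retry:
  i=0: D_i=min(1*3^0,130)=1, bounds=[0,1]
  i=1: D_i=min(1*3^1,130)=3, bounds=[1,3]
  i=2: D_i=min(1*3^2,130)=9, bounds=[4,9]
  i=3: D_i=min(1*3^3,130)=27, bounds=[13,27]
  i=4: D_i=min(1*3^4,130)=81, bounds=[40,81]
  i=5: D_i=min(1*3^5,130)=130, bounds=[65,130]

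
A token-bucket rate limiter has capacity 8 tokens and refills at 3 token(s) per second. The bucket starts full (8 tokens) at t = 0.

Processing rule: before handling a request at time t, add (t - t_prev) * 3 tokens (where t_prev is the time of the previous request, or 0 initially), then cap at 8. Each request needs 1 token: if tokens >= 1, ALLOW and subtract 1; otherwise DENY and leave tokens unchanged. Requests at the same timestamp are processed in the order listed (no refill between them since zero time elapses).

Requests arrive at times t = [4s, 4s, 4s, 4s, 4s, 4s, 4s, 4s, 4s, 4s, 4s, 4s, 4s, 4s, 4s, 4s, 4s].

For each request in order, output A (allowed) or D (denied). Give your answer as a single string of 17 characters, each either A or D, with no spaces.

Simulating step by step:
  req#1 t=4s: ALLOW
  req#2 t=4s: ALLOW
  req#3 t=4s: ALLOW
  req#4 t=4s: ALLOW
  req#5 t=4s: ALLOW
  req#6 t=4s: ALLOW
  req#7 t=4s: ALLOW
  req#8 t=4s: ALLOW
  req#9 t=4s: DENY
  req#10 t=4s: DENY
  req#11 t=4s: DENY
  req#12 t=4s: DENY
  req#13 t=4s: DENY
  req#14 t=4s: DENY
  req#15 t=4s: DENY
  req#16 t=4s: DENY
  req#17 t=4s: DENY

Answer: AAAAAAAADDDDDDDDD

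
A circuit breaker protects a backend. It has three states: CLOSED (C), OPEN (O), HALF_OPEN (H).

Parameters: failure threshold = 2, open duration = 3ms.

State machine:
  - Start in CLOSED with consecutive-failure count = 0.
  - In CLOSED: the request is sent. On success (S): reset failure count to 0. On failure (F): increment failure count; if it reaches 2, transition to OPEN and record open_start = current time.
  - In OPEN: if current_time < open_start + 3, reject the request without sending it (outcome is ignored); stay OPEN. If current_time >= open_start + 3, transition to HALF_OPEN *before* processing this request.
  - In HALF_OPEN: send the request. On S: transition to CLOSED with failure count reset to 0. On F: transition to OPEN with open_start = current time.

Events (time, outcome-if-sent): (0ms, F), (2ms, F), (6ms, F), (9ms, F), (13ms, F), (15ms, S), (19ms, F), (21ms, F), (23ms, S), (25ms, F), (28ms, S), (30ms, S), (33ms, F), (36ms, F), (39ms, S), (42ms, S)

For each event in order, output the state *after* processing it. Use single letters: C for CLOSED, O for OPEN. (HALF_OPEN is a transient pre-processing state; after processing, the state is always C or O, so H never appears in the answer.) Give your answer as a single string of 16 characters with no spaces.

State after each event:
  event#1 t=0ms outcome=F: state=CLOSED
  event#2 t=2ms outcome=F: state=OPEN
  event#3 t=6ms outcome=F: state=OPEN
  event#4 t=9ms outcome=F: state=OPEN
  event#5 t=13ms outcome=F: state=OPEN
  event#6 t=15ms outcome=S: state=OPEN
  event#7 t=19ms outcome=F: state=OPEN
  event#8 t=21ms outcome=F: state=OPEN
  event#9 t=23ms outcome=S: state=CLOSED
  event#10 t=25ms outcome=F: state=CLOSED
  event#11 t=28ms outcome=S: state=CLOSED
  event#12 t=30ms outcome=S: state=CLOSED
  event#13 t=33ms outcome=F: state=CLOSED
  event#14 t=36ms outcome=F: state=OPEN
  event#15 t=39ms outcome=S: state=CLOSED
  event#16 t=42ms outcome=S: state=CLOSED

Answer: COOOOOOOCCCCCOCC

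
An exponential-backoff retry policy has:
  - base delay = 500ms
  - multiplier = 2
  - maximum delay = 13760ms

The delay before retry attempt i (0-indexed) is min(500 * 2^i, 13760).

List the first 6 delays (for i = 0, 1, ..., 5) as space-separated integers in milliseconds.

Computing each delay:
  i=0: min(500*2^0, 13760) = 500
  i=1: min(500*2^1, 13760) = 1000
  i=2: min(500*2^2, 13760) = 2000
  i=3: min(500*2^3, 13760) = 4000
  i=4: min(500*2^4, 13760) = 8000
  i=5: min(500*2^5, 13760) = 13760

Answer: 500 1000 2000 4000 8000 13760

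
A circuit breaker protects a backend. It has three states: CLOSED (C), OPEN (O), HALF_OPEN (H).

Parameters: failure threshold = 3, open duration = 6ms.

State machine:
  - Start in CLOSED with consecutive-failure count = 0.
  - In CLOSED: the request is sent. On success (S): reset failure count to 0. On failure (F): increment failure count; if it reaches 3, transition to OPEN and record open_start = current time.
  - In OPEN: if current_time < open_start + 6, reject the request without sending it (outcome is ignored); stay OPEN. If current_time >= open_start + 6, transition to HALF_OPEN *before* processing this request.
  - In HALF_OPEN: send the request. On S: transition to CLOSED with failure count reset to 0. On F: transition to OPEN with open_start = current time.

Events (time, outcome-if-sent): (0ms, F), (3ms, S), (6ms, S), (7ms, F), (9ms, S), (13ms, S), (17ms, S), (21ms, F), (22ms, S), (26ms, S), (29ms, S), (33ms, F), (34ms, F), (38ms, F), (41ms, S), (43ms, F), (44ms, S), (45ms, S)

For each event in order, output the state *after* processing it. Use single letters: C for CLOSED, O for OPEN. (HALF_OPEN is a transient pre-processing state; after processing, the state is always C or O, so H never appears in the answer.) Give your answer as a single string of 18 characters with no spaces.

Answer: CCCCCCCCCCCCCOOOCC

Derivation:
State after each event:
  event#1 t=0ms outcome=F: state=CLOSED
  event#2 t=3ms outcome=S: state=CLOSED
  event#3 t=6ms outcome=S: state=CLOSED
  event#4 t=7ms outcome=F: state=CLOSED
  event#5 t=9ms outcome=S: state=CLOSED
  event#6 t=13ms outcome=S: state=CLOSED
  event#7 t=17ms outcome=S: state=CLOSED
  event#8 t=21ms outcome=F: state=CLOSED
  event#9 t=22ms outcome=S: state=CLOSED
  event#10 t=26ms outcome=S: state=CLOSED
  event#11 t=29ms outcome=S: state=CLOSED
  event#12 t=33ms outcome=F: state=CLOSED
  event#13 t=34ms outcome=F: state=CLOSED
  event#14 t=38ms outcome=F: state=OPEN
  event#15 t=41ms outcome=S: state=OPEN
  event#16 t=43ms outcome=F: state=OPEN
  event#17 t=44ms outcome=S: state=CLOSED
  event#18 t=45ms outcome=S: state=CLOSED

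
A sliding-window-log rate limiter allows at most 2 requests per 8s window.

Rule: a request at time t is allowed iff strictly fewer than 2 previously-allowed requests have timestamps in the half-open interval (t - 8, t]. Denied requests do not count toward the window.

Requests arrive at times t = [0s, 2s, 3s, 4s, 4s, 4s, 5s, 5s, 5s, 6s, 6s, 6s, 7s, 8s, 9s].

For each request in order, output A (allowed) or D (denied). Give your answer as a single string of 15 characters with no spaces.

Answer: AADDDDDDDDDDDAD

Derivation:
Tracking allowed requests in the window:
  req#1 t=0s: ALLOW
  req#2 t=2s: ALLOW
  req#3 t=3s: DENY
  req#4 t=4s: DENY
  req#5 t=4s: DENY
  req#6 t=4s: DENY
  req#7 t=5s: DENY
  req#8 t=5s: DENY
  req#9 t=5s: DENY
  req#10 t=6s: DENY
  req#11 t=6s: DENY
  req#12 t=6s: DENY
  req#13 t=7s: DENY
  req#14 t=8s: ALLOW
  req#15 t=9s: DENY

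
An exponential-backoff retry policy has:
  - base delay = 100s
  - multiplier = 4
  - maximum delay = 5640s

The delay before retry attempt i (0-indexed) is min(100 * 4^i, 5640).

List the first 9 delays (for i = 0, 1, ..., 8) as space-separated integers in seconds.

Answer: 100 400 1600 5640 5640 5640 5640 5640 5640

Derivation:
Computing each delay:
  i=0: min(100*4^0, 5640) = 100
  i=1: min(100*4^1, 5640) = 400
  i=2: min(100*4^2, 5640) = 1600
  i=3: min(100*4^3, 5640) = 5640
  i=4: min(100*4^4, 5640) = 5640
  i=5: min(100*4^5, 5640) = 5640
  i=6: min(100*4^6, 5640) = 5640
  i=7: min(100*4^7, 5640) = 5640
  i=8: min(100*4^8, 5640) = 5640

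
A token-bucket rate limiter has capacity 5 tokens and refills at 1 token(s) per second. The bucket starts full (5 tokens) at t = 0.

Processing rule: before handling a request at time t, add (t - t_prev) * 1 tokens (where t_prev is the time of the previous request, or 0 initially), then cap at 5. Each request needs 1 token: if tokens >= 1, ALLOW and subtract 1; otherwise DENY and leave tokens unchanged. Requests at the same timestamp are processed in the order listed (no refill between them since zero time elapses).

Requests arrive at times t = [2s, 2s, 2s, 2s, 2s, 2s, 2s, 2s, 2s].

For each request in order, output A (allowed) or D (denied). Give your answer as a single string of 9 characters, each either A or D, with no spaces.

Answer: AAAAADDDD

Derivation:
Simulating step by step:
  req#1 t=2s: ALLOW
  req#2 t=2s: ALLOW
  req#3 t=2s: ALLOW
  req#4 t=2s: ALLOW
  req#5 t=2s: ALLOW
  req#6 t=2s: DENY
  req#7 t=2s: DENY
  req#8 t=2s: DENY
  req#9 t=2s: DENY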